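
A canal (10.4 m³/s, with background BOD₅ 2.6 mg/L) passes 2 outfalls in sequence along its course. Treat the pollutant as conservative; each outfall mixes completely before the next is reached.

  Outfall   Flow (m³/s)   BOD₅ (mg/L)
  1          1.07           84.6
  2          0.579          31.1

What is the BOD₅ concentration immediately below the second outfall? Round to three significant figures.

Below outfall 1: Q → 11.47 m³/s, C = (10.40·2.600 + 1.070·84.60)/11.47 = 10.25 mg/L.
Below outfall 2: Q → 12.05 m³/s, C = (11.47·10.25 + 0.5790·31.10)/12.05 = 11.25 mg/L.

11.3 mg/L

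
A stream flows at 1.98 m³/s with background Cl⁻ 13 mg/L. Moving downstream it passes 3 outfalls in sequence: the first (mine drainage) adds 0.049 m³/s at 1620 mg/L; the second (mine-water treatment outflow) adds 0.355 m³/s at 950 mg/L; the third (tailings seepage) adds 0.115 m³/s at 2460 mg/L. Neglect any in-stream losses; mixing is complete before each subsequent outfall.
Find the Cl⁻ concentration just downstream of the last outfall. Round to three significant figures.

290 mg/L

After outfall 1: Q = 1.980 + 0.04900 = 2.029 m³/s; C = (1.980·13.00 + 0.04900·1620)/2.029 = 51.81 mg/L.
After outfall 2: Q = 2.029 + 0.3550 = 2.384 m³/s; C = (2.029·51.81 + 0.3550·950.0)/2.384 = 185.6 mg/L.
After outfall 3: Q = 2.384 + 0.1150 = 2.499 m³/s; C = (2.384·185.6 + 0.1150·2460)/2.499 = 290.2 mg/L.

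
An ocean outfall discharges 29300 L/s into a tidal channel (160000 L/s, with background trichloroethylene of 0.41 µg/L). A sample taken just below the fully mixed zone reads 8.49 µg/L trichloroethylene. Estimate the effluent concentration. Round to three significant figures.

52.6 µg/L

Mass balance: 160000·0.4100 + 29300·Cₑ = 189300·8.490
→ Cₑ = (189300·8.490 − 160000·0.4100) / 29300 = 52.61 µg/L.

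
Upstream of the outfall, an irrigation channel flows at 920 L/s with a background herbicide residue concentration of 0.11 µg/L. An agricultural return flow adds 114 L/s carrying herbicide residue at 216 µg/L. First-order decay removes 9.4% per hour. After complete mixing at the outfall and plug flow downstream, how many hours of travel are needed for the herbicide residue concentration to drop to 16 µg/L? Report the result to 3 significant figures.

Mass balance: C = (920.0·0.1100 + 114.0·216.0) / 1034 = 24730/1034 = 23.91 µg/L.
9.4%/h lost → k = −ln(1 − 0.094) = 0.09872 h⁻¹.
23.91·exp(−k·t) = 16 → t = ln(23.91/16)/k = 14650 s = 4.070 h.

4.07 h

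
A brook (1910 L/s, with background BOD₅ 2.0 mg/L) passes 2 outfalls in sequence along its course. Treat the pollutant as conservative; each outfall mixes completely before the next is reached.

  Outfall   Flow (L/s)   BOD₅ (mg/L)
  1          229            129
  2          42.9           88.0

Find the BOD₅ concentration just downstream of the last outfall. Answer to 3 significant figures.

17.0 mg/L

Below outfall 1: Q → 2139 L/s, C = (1910·2.000 + 229.0·129.0)/2139 = 15.60 mg/L.
Below outfall 2: Q → 2182 L/s, C = (2139·15.60 + 42.90·88.00)/2182 = 17.02 mg/L.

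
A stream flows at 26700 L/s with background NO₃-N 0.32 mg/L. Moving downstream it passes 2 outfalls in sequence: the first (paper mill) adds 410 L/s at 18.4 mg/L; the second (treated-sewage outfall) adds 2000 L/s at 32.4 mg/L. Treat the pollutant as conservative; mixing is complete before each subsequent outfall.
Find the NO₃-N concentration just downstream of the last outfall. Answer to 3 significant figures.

2.78 mg/L

Below outfall 1: Q → 27110 L/s, C = (26700·0.3200 + 410.0·18.40)/27110 = 0.5934 mg/L.
Below outfall 2: Q → 29110 L/s, C = (27110·0.5934 + 2000·32.40)/29110 = 2.779 mg/L.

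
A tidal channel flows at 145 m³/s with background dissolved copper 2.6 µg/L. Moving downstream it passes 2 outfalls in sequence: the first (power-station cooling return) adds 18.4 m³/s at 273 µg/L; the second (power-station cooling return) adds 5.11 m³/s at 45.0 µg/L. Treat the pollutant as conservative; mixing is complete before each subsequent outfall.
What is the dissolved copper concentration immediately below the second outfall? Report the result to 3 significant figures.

33.4 µg/L

After outfall 1: Q = 145.0 + 18.40 = 163.4 m³/s; C = (145.0·2.600 + 18.40·273.0)/163.4 = 33.05 µg/L.
After outfall 2: Q = 163.4 + 5.110 = 168.5 m³/s; C = (163.4·33.05 + 5.110·45.00)/168.5 = 33.41 µg/L.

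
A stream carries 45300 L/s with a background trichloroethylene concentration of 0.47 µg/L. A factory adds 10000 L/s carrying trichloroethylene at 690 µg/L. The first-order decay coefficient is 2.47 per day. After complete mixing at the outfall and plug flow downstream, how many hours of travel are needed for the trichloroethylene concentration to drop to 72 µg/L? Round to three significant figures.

Mixed concentration C = ΣQC/ΣQ = (45300·0.4700 + 10000·690.0) / 55300 = 6921000/55300 = 125.2 µg/L.
125.2·exp(−k·t) = 72 → t = ln(125.2/72)/k = 19340 s = 5.372 h.

5.37 h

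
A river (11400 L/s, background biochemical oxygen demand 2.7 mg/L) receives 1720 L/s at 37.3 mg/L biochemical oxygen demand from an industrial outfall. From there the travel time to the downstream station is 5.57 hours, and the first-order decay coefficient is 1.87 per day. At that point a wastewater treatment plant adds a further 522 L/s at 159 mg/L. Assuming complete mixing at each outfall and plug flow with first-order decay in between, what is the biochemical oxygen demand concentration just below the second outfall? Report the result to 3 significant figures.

After mixing, C = (11400·2.700 + 1720·37.30) / 13120 = 94940/13120 = 7.236 mg/L; combined flow 13120 L/s.
After decay, C = 7.236 × e^(−kt) = 7.236 × 0.6479 = 4.688 mg/L.
At the second outfall, C = (13120·4.688 + 522.0·159.0) / (13120 + 522.0) = 10.59 mg/L.

10.6 mg/L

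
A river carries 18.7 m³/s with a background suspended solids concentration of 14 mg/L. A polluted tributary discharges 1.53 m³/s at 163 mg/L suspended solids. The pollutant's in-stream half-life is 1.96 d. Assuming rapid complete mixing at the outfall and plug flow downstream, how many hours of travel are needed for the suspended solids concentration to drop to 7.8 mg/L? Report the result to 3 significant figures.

79.8 h

Flow-weighted average: C = (18.70·14.00 + 1.530·163.0) / 20.23 = 511.2/20.23 = 25.27 mg/L.
Half-life 1.96 d → k = ln 2 / 1.96 = 0.3536 d⁻¹.
25.27·exp(−k·t) = 7.8 → t = ln(25.27/7.8)/k = 287200 s = 79.77 h.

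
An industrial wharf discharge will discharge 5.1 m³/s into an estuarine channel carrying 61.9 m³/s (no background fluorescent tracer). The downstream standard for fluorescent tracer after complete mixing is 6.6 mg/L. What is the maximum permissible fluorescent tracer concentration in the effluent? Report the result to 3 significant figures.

86.7 mg/L

At the limit, (Qr·Cr + Qe·Cₑ)/(Qr + Qe) = 6.6:
Cₑ = (67.00·6.6 − 61.90·0) / 5.100 = 86.71 mg/L.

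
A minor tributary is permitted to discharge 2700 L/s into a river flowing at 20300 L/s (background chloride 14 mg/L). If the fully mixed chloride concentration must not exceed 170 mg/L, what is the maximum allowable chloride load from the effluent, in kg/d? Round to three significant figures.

313000 kg/d

Mass balance at the limit: 20300·14.00 + 2700·Cₑ = 23000·170 → Cₑ = 1343 mg/L.
2700 L/s = 2.700 m³/s. Load = 2.700 m³/s × 1343 g/m³ × 86 400 s/d = 313300 kg/d.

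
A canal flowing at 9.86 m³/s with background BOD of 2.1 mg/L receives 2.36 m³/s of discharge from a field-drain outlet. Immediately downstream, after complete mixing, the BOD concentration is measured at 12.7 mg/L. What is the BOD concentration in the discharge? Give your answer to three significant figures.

Mass balance: 9.860·2.100 + 2.360·Cₑ = 12.22·12.70
→ Cₑ = (12.22·12.70 − 9.860·2.100) / 2.360 = 56.99 mg/L.

57.0 mg/L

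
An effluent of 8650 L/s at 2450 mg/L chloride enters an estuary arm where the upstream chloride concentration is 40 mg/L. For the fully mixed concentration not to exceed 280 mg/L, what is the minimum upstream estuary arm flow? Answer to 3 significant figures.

Set C_mix = 280: (Q·40.00 + 8650·2450) / (Q + 8650) = 280
→ Q = 8650·(2450 − 280)/(280 − 40.00) = 78210 L/s.

78200 L/s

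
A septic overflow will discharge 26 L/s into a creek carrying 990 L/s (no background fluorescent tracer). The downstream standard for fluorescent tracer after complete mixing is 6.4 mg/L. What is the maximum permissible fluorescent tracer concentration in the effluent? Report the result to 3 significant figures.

At the limit, (Qr·Cr + Qe·Cₑ)/(Qr + Qe) = 6.4:
Cₑ = (1016·6.4 − 990.0·0) / 26.00 = 250.1 mg/L.

250 mg/L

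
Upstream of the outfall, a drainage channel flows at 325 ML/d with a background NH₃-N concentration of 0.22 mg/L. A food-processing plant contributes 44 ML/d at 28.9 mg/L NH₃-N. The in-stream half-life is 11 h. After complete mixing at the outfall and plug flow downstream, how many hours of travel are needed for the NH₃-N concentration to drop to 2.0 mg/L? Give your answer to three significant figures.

9.50 h

Conservation of mass: C = (325.0·0.2200 + 44.00·28.90) / 369.0 = 1343/369.0 = 3.640 mg/L.
Half-life 11 h → k = ln 2 / 11 = 0.06301 h⁻¹ = 1.512 d⁻¹.
3.640·exp(−k·t) = 2.0 → t = ln(3.640/2.0)/k = 34210 s = 9.503 h.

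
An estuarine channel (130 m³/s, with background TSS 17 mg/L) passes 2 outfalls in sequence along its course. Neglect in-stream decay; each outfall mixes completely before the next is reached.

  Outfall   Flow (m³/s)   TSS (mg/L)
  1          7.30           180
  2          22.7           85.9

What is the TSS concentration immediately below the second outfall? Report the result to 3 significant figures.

Below outfall 1: Q → 137.3 m³/s, C = (130.0·17.00 + 7.300·180.0)/137.3 = 25.67 mg/L.
Below outfall 2: Q → 160.0 m³/s, C = (137.3·25.67 + 22.70·85.90)/160.0 = 34.21 mg/L.

34.2 mg/L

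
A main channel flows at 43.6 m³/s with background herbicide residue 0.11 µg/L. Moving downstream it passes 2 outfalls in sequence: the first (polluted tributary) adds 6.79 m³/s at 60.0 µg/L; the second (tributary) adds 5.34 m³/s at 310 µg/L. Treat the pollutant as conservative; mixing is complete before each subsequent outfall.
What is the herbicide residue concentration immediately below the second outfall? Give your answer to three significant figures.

37.1 µg/L

Below outfall 1: Q → 50.39 m³/s, C = (43.60·0.1100 + 6.790·60.00)/50.39 = 8.180 µg/L.
Below outfall 2: Q → 55.73 m³/s, C = (50.39·8.180 + 5.340·310.0)/55.73 = 37.10 µg/L.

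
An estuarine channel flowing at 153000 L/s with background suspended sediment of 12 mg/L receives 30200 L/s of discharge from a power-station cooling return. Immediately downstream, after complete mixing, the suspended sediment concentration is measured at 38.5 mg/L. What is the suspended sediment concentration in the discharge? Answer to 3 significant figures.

Mass balance: 153000·12.00 + 30200·Cₑ = 183200·38.50
→ Cₑ = (183200·38.50 − 153000·12.00) / 30200 = 172.8 mg/L.

173 mg/L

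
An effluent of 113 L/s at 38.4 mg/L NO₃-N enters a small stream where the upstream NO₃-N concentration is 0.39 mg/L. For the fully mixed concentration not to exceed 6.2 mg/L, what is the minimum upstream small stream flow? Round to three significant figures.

626 L/s

Set C_mix = 6.2: (Q·0.3900 + 113.0·38.40) / (Q + 113.0) = 6.2
→ Q = 113.0·(38.40 − 6.2)/(6.2 − 0.3900) = 626.3 L/s.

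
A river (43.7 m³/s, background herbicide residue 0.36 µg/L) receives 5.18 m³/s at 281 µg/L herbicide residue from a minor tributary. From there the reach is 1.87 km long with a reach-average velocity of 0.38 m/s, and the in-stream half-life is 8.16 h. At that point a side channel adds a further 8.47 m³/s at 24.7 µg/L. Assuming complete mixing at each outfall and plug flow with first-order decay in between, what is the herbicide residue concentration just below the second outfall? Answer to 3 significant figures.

26.5 µg/L

Mixed concentration C = ΣQC/ΣQ = (43.70·0.3600 + 5.180·281.0) / 48.88 = 1471/48.88 = 30.10 µg/L; combined flow 48.88 m³/s.
Travel time t = 1.87·1000 / 0.38 = 4921 s = 1.367 h.
Half-life 8.16 h → k = ln 2 / 8.16 = 0.08494 h⁻¹ = 2.039 d⁻¹.
After decay, C = 30.10 × e^(−kt) = 30.10 × 0.8904 = 26.80 µg/L.
At the second outfall, C = (48.88·26.80 + 8.470·24.70) / (48.88 + 8.470) = 26.49 µg/L.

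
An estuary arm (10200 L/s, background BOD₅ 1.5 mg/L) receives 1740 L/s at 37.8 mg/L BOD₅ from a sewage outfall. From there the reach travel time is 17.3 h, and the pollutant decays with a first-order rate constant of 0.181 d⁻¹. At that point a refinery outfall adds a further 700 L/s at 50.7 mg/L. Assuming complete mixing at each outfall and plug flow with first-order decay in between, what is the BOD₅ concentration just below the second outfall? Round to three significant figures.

8.44 mg/L

Mixed concentration C = ΣQC/ΣQ = (10200·1.500 + 1740·37.80) / 11940 = 81070/11940 = 6.790 mg/L; combined flow 11940 L/s.
Applying C = C₀e^(−kt): 6.790 × 0.8777 = 5.959 mg/L.
At the second outfall, C = (11940·5.959 + 700.0·50.70) / (11940 + 700.0) = 8.437 mg/L.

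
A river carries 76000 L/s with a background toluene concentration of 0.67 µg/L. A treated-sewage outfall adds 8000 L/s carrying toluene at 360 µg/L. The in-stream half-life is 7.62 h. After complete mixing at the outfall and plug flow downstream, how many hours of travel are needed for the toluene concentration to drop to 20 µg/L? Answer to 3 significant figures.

Mass balance: C = (76000·0.6700 + 8000·360.0) / 84000 = 2931000/84000 = 34.89 µg/L.
Half-life 7.62 h → k = ln 2 / 7.62 = 0.09096 h⁻¹ = 2.183 d⁻¹.
34.89·exp(−k·t) = 20 → t = ln(34.89/20)/k = 22020 s = 6.118 h.

6.12 h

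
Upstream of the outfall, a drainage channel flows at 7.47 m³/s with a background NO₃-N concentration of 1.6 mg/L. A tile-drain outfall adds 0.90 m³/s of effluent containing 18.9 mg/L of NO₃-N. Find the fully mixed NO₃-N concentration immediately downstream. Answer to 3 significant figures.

3.46 mg/L

Flow-weighted average: C = (7.470·1.600 + 0.9000·18.90) / 8.370 = 28.96/8.370 = 3.460 mg/L.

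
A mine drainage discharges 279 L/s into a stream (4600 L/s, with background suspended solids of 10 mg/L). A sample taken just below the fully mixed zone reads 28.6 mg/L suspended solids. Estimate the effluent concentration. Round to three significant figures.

335 mg/L

Mass balance: 4600·10.00 + 279.0·Cₑ = 4879·28.60
→ Cₑ = (4879·28.60 − 4600·10.00) / 279.0 = 335.3 mg/L.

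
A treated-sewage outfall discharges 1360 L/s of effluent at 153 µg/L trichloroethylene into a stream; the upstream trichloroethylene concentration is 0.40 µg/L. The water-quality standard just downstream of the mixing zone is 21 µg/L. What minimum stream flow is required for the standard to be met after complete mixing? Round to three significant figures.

Set C_mix = 21: (Q·0.4000 + 1360·153.0) / (Q + 1360) = 21
→ Q = 1360·(153.0 − 21)/(21 − 0.4000) = 8715 L/s.

8710 L/s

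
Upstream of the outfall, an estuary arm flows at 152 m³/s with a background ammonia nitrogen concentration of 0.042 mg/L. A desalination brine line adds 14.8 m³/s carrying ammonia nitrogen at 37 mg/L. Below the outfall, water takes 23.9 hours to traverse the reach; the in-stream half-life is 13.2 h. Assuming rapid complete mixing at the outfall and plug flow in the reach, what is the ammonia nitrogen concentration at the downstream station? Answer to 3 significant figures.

Conservation of mass: C = (152.0·0.04200 + 14.80·37.00) / 166.8 = 554.0/166.8 = 3.321 mg/L.
Half-life 13.2 h → k = ln 2 / 13.2 = 0.05251 h⁻¹ = 1.260 d⁻¹.
First-order decay: C = 3.321·exp(−k·t) = 3.321·0.2851 = 0.9468 mg/L.

0.947 mg/L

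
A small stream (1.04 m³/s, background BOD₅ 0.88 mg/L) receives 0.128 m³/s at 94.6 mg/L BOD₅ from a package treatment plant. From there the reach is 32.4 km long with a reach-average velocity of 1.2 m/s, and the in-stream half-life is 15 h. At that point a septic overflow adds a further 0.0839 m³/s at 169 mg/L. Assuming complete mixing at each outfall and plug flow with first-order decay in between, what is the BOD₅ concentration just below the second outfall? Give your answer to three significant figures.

After mixing, C = (1.040·0.8800 + 0.1280·94.60) / 1.168 = 13.02/1.168 = 11.15 mg/L; combined flow 1.168 m³/s.
Travel time t = 32.4·1000 / 1.2 = 27000 s = 7.500 h.
Half-life 15 h → k = ln 2 / 15 = 0.04621 h⁻¹ = 1.109 d⁻¹.
First-order decay: C = 11.15·exp(−k·t) = 11.15·0.7071 = 7.885 mg/L.
At the second outfall, C = (1.168·7.885 + 0.08390·169.0) / (1.168 + 0.08390) = 18.68 mg/L.

18.7 mg/L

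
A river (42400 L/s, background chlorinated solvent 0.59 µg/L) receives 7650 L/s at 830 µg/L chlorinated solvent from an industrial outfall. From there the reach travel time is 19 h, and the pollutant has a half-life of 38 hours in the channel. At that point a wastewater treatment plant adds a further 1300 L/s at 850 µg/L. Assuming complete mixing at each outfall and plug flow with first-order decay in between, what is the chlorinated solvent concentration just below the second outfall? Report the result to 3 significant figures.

109 µg/L

Mixed concentration C = ΣQC/ΣQ = (42400·0.5900 + 7650·830.0) / 50050 = 6375000/50050 = 127.4 µg/L; combined flow 50050 L/s.
Half-life 38 h → k = ln 2 / 38 = 0.01824 h⁻¹ = 0.4378 d⁻¹.
First-order decay: C = 127.4·exp(−k·t) = 127.4·0.7071 = 90.06 µg/L.
At the second outfall, C = (50050·90.06 + 1300·850.0) / (50050 + 1300) = 109.3 µg/L.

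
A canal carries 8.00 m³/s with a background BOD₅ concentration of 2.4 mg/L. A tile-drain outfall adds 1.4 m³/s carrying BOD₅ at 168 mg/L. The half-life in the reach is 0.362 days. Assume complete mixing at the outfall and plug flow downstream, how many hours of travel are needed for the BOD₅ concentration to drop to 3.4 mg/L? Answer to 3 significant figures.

26.0 h

Mass balance: C = (8.000·2.400 + 1.400·168.0) / 9.400 = 254.4/9.400 = 27.06 mg/L.
Half-life 0.362 d → k = ln 2 / 0.362 = 1.915 d⁻¹.
27.06·exp(−k·t) = 3.4 → t = ln(27.06/3.4)/k = 93600 s = 26.00 h.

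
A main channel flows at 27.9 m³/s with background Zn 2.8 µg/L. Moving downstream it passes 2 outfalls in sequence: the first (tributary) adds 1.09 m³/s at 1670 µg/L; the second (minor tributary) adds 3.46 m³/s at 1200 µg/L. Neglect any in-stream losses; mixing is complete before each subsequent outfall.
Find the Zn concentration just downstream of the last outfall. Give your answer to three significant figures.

186 µg/L

Below outfall 1: Q → 28.99 m³/s, C = (27.90·2.800 + 1.090·1670)/28.99 = 65.49 µg/L.
Below outfall 2: Q → 32.45 m³/s, C = (28.99·65.49 + 3.460·1200)/32.45 = 186.5 µg/L.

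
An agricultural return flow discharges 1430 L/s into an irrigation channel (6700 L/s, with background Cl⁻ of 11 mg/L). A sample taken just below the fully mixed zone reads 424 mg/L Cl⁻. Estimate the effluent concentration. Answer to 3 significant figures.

2360 mg/L

Mass balance: 6700·11.00 + 1430·Cₑ = 8130·424.0
→ Cₑ = (8130·424.0 − 6700·11.00) / 1430 = 2359 mg/L.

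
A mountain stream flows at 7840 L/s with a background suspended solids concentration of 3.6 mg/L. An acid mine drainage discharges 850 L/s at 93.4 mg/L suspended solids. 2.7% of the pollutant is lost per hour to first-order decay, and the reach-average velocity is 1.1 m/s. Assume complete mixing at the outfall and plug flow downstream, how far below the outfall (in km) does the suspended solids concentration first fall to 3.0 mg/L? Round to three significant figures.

205 km

Mixed concentration C = ΣQC/ΣQ = (7840·3.600 + 850.0·93.40) / 8690 = 107600/8690 = 12.38 mg/L.
2.7%/h lost → k = −ln(1 − 0.027) = 0.02737 h⁻¹.
Set 12.38·exp(−k·t) = 3.0 → t = ln(12.38/3.0)/k = 186500 s = 51.80 h.
Distance = v·t = 1.1·186500 = 205100 m = 205.1 km.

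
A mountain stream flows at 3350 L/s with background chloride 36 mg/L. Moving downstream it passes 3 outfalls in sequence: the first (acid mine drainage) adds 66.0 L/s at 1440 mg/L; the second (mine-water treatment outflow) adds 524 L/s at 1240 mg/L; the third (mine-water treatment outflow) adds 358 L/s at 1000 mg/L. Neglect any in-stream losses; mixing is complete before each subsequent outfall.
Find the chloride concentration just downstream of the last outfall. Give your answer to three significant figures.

285 mg/L

Outfall 1: combined Q = 3416 L/s; C = (3350·36.00 + 66.00·1440)/3416 = 63.13 mg/L.
Outfall 2: combined Q = 3940 L/s; C = (3416·63.13 + 524.0·1240)/3940 = 219.6 mg/L.
Outfall 3: combined Q = 4298 L/s; C = (3940·219.6 + 358.0·1000)/4298 = 284.6 mg/L.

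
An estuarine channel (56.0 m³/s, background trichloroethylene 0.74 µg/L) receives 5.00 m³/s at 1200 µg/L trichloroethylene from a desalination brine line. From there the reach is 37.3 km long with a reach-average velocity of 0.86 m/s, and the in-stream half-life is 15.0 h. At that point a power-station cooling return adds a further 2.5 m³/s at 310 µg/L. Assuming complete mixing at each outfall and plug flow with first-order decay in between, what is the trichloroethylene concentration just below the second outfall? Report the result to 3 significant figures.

After mixing, C = (56.00·0.7400 + 5.000·1200) / 61.00 = 6041/61.00 = 99.04 µg/L; combined flow 61.00 m³/s.
Travel time t = 37.3·1000 / 0.86 = 43370 s = 12.05 h.
Half-life 15.0 h → k = ln 2 / 15.0 = 0.04621 h⁻¹ = 1.109 d⁻¹.
After decay, C = 99.04 × e^(−kt) = 99.04 × 0.5731 = 56.76 µg/L.
At the second outfall, C = (61.00·56.76 + 2.500·310.0) / (61.00 + 2.500) = 66.73 µg/L.

66.7 µg/L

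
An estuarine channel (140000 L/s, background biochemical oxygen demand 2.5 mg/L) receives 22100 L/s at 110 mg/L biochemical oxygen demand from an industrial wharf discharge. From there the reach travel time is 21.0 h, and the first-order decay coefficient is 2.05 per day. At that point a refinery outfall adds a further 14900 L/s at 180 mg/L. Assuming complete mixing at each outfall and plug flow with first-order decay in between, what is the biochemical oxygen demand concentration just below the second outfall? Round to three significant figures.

After mixing, C = (140000·2.500 + 22100·110.0) / 162100 = 2781000/162100 = 17.16 mg/L; combined flow 162100 L/s.
First-order decay: C = 17.16·exp(−k·t) = 17.16·0.1663 = 2.854 mg/L.
Second outfall: C = (162100·2.854 + 14900·180.0)/177000 = 17.77 mg/L.

17.8 mg/L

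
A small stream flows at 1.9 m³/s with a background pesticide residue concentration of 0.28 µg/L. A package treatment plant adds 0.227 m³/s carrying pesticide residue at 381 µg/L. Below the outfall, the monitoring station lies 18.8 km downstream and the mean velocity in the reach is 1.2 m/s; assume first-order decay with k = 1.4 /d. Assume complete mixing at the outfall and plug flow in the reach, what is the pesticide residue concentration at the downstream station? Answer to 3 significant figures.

31.7 µg/L

After mixing, C = (1.900·0.2800 + 0.2270·381.0) / 2.127 = 87.02/2.127 = 40.91 µg/L.
Travel time t = 18.8·1000 / 1.2 = 15670 s = 4.352 h.
First-order decay: C = 40.91·exp(−k·t) = 40.91·0.7758 = 31.74 µg/L.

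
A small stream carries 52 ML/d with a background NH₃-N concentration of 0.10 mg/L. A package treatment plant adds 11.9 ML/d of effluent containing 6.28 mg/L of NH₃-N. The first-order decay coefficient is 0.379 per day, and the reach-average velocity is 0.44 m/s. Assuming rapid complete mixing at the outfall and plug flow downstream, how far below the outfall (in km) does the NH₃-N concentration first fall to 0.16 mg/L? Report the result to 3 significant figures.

After mixing, C = (52.00·0.1000 + 11.90·6.280) / 63.90 = 79.93/63.90 = 1.251 mg/L.
Set 1.251·exp(−k·t) = 0.16 → t = ln(1.251/0.16)/k = 468800 s = 130.2 h.
Distance = v·t = 0.44·468800 = 206300 m = 206.3 km.

206 km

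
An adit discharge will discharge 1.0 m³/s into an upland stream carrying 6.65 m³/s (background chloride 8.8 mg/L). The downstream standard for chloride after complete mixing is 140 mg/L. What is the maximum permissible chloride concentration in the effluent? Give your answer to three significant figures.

At the limit, (Qr·Cr + Qe·Cₑ)/(Qr + Qe) = 140:
Cₑ = (7.650·140 − 6.650·8.800) / 1.000 = 1012 mg/L.

1010 mg/L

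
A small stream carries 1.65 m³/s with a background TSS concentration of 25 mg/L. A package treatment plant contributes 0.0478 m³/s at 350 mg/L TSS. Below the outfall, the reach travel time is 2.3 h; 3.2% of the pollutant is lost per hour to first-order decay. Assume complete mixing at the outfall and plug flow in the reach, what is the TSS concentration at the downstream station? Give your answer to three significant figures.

Conservation of mass: C = (1.650·25.00 + 0.04780·350.0) / 1.698 = 57.98/1.698 = 34.15 mg/L.
3.2%/h lost → k = −ln(1 − 0.032) = 0.03252 h⁻¹.
After decay, C = 34.15 × e^(−kt) = 34.15 × 0.9279 = 31.69 mg/L.

31.7 mg/L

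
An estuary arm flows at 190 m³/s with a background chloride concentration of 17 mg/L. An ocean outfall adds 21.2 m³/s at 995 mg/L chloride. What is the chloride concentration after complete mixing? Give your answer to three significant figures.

115 mg/L

Flow-weighted average: C = (190.0·17.00 + 21.20·995.0) / 211.2 = 24320/211.2 = 115.2 mg/L.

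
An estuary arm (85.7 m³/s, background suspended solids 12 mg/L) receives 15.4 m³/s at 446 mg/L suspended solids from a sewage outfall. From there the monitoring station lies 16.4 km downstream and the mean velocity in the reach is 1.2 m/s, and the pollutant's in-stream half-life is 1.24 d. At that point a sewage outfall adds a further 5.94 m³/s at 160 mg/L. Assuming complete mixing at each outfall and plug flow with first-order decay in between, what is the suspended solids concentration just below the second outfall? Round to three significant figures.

Mass balance: C = (85.70·12.00 + 15.40·446.0) / 101.1 = 7897/101.1 = 78.11 mg/L; combined flow 101.1 m³/s.
Travel time t = 16.4·1000 / 1.2 = 13670 s = 3.796 h.
Half-life 1.24 d → k = ln 2 / 1.24 = 0.5590 d⁻¹.
Applying C = C₀e^(−kt): 78.11 × 0.9154 = 71.50 mg/L.
Second outfall: C = (101.1·71.50 + 5.940·160.0)/107.0 = 76.41 mg/L.

76.4 mg/L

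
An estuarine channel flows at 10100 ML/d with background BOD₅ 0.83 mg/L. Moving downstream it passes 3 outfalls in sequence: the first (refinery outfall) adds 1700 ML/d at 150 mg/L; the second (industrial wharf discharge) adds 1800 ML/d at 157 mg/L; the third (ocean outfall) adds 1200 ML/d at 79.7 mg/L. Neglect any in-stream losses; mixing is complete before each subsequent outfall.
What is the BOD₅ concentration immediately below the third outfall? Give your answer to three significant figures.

After outfall 1: Q = 10100 + 1700 = 11800 ML/d; C = (10100·0.8300 + 1700·150.0)/11800 = 22.32 mg/L.
After outfall 2: Q = 11800 + 1800 = 13600 ML/d; C = (11800·22.32 + 1800·157.0)/13600 = 40.15 mg/L.
After outfall 3: Q = 13600 + 1200 = 14800 ML/d; C = (13600·40.15 + 1200·79.70)/14800 = 43.35 mg/L.

43.4 mg/L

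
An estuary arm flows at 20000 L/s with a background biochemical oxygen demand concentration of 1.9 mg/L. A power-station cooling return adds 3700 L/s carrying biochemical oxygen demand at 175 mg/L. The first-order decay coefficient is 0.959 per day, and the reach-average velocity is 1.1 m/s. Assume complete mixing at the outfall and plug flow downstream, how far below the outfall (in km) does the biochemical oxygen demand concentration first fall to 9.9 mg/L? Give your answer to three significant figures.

Mass balance: C = (20000·1.900 + 3700·175.0) / 23700 = 685500/23700 = 28.92 mg/L.
Set 28.92·exp(−k·t) = 9.9 → t = ln(28.92/9.9)/k = 96590 s = 26.83 h.
Distance = v·t = 1.1·96590 = 106300 m = 106.3 km.

106 km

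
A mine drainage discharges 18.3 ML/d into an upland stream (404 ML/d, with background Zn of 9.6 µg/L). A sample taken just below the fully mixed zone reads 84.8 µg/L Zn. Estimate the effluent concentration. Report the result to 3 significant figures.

1740 µg/L

Mass balance: 404.0·9.600 + 18.30·Cₑ = 422.3·84.80
→ Cₑ = (422.3·84.80 − 404.0·9.600) / 18.30 = 1745 µg/L.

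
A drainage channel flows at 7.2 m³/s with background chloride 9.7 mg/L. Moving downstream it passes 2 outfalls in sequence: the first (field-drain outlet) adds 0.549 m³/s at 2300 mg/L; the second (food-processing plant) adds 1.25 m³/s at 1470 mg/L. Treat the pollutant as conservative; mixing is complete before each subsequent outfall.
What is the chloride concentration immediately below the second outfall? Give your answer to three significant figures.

Outfall 1: combined Q = 7.749 m³/s; C = (7.200·9.700 + 0.5490·2300)/7.749 = 172.0 mg/L.
Outfall 2: combined Q = 8.999 m³/s; C = (7.749·172.0 + 1.250·1470)/8.999 = 352.3 mg/L.

352 mg/L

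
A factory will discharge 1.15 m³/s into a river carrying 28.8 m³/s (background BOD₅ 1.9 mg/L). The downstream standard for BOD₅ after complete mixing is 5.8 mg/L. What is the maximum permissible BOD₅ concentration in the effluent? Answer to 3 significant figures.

103 mg/L

At the limit, (Qr·Cr + Qe·Cₑ)/(Qr + Qe) = 5.8:
Cₑ = (29.95·5.8 − 28.80·1.900) / 1.150 = 103.5 mg/L.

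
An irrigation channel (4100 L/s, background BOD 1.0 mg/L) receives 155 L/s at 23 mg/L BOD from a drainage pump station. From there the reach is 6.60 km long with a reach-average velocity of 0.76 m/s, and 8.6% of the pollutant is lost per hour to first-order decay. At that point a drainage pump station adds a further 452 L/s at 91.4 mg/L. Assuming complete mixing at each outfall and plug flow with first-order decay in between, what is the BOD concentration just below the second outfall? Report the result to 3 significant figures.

10.1 mg/L

Conservation of mass: C = (4100·1.000 + 155.0·23.00) / 4255 = 7665/4255 = 1.801 mg/L; combined flow 4255 L/s.
Travel time t = 6.60·1000 / 0.76 = 8684 s = 2.412 h.
8.6%/h lost → k = −ln(1 − 0.086) = 0.08992 h⁻¹.
First-order decay: C = 1.801·exp(−k·t) = 1.801·0.8050 = 1.450 mg/L.
At the second outfall, C = (4255·1.450 + 452.0·91.40) / (4255 + 452.0) = 10.09 mg/L.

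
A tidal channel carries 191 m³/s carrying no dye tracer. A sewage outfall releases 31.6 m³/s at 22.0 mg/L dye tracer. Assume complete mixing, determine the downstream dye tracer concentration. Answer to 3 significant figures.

Mass balance: C = (191.0·0 + 31.60·22.00) / 222.6 = 695.2/222.6 = 3.123 mg/L.

3.12 mg/L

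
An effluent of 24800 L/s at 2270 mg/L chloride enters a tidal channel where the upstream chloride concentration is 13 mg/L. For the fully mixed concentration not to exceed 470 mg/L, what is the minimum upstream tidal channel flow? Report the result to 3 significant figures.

97700 L/s

Set C_mix = 470: (Q·13.00 + 24800·2270) / (Q + 24800) = 470
→ Q = 24800·(2270 − 470)/(470 − 13.00) = 97680 L/s.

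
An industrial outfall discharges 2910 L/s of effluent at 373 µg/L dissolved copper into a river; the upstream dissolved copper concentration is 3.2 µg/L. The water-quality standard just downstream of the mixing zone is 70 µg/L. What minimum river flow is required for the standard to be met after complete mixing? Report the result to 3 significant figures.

Set C_mix = 70: (Q·3.200 + 2910·373.0) / (Q + 2910) = 70
→ Q = 2910·(373.0 − 70)/(70 − 3.200) = 13200 L/s.

13200 L/s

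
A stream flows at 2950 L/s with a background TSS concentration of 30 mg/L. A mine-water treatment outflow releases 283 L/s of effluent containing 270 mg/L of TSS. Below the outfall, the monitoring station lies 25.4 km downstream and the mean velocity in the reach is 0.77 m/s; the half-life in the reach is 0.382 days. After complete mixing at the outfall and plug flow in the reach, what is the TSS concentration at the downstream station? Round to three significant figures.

Mixed concentration C = ΣQC/ΣQ = (2950·30.00 + 283.0·270.0) / 3233 = 164900/3233 = 51.01 mg/L.
Travel time t = 25.4·1000 / 0.77 = 32990 s = 9.163 h.
Half-life 0.382 d → k = ln 2 / 0.382 = 1.815 d⁻¹.
After decay, C = 51.01 × e^(−kt) = 51.01 × 0.5002 = 25.51 mg/L.

25.5 mg/L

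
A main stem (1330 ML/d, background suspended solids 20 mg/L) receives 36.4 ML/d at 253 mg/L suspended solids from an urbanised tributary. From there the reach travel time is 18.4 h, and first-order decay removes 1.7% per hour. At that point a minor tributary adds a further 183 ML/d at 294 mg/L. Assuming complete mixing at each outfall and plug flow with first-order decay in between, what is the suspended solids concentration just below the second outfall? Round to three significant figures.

Flow-weighted average: C = (1330·20.00 + 36.40·253.0) / 1366 = 35810/1366 = 26.21 mg/L; combined flow 1366 ML/d.
1.7%/h lost → k = −ln(1 − 0.017) = 0.01715 h⁻¹.
Decay over the reach: 26.21·exp(−kt) = 26.21·0.7294 = 19.12 mg/L.
At the second outfall, C = (1366·19.12 + 183.0·294.0) / (1366 + 183.0) = 51.58 mg/L.

51.6 mg/L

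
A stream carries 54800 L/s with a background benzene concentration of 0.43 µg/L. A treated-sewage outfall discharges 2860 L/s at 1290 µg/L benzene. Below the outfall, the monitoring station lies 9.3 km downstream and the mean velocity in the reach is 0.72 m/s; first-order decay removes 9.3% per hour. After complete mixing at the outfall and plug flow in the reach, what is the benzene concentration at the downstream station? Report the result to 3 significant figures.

45.4 µg/L

Conservation of mass: C = (54800·0.4300 + 2860·1290) / 57660 = 3713000/57660 = 64.39 µg/L.
Travel time t = 9.3·1000 / 0.72 = 12920 s = 3.588 h.
9.3%/h lost → k = −ln(1 − 0.093) = 0.09761 h⁻¹.
First-order decay: C = 64.39·exp(−k·t) = 64.39·0.7045 = 45.37 µg/L.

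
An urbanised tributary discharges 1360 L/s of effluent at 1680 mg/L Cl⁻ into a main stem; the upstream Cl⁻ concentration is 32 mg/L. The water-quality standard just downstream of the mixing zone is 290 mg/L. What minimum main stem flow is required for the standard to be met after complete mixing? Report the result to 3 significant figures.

Set C_mix = 290: (Q·32.00 + 1360·1680) / (Q + 1360) = 290
→ Q = 1360·(1680 − 290)/(290 − 32.00) = 7327 L/s.

7330 L/s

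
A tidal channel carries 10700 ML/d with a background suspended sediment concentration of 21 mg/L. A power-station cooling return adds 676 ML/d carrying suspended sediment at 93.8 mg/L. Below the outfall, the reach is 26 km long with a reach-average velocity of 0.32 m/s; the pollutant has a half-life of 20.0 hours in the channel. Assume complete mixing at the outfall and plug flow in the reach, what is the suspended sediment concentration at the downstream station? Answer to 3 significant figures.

Conservation of mass: C = (10700·21.00 + 676.0·93.80) / 11380 = 288100/11380 = 25.33 mg/L.
Travel time t = 26·1000 / 0.32 = 81250 s = 22.57 h.
Half-life 20.0 h → k = ln 2 / 20.0 = 0.03466 h⁻¹ = 0.8318 d⁻¹.
Decay over the reach: 25.33·exp(−kt) = 25.33·0.4574 = 11.58 mg/L.

11.6 mg/L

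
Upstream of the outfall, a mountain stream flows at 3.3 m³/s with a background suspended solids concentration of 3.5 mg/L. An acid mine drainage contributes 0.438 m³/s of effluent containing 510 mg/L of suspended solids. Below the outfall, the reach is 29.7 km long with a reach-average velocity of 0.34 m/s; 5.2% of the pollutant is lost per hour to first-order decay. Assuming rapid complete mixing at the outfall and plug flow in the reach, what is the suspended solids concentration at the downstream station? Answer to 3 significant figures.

Mass balance: C = (3.300·3.500 + 0.4380·510.0) / 3.738 = 234.9/3.738 = 62.85 mg/L.
Travel time t = 29.7·1000 / 0.34 = 87350 s = 24.26 h.
5.2%/h lost → k = −ln(1 − 0.052) = 0.05340 h⁻¹.
First-order decay: C = 62.85·exp(−k·t) = 62.85·0.2737 = 17.20 mg/L.

17.2 mg/L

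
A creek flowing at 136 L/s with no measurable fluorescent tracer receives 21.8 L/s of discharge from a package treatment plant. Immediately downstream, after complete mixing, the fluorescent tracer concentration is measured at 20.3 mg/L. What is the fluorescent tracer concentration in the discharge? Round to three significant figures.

Mass balance: 136.0·0 + 21.80·Cₑ = 157.8·20.30
→ Cₑ = (157.8·20.30 − 136.0·0) / 21.80 = 146.9 mg/L.

147 mg/L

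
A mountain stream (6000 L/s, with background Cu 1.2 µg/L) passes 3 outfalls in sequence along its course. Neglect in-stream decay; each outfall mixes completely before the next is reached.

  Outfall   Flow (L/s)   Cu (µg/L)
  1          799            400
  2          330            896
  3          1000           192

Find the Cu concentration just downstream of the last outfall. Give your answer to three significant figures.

Outfall 1: combined Q = 6799 L/s; C = (6000·1.200 + 799.0·400.0)/6799 = 48.07 µg/L.
Outfall 2: combined Q = 7129 L/s; C = (6799·48.07 + 330.0·896.0)/7129 = 87.32 µg/L.
Outfall 3: combined Q = 8129 L/s; C = (7129·87.32 + 1000·192.0)/8129 = 100.2 µg/L.

100 µg/L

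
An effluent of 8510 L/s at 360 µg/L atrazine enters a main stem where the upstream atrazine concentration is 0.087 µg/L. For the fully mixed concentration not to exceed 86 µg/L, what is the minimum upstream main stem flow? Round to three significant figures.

Set C_mix = 86: (Q·0.08700 + 8510·360.0) / (Q + 8510) = 86
→ Q = 8510·(360.0 − 86)/(86 − 0.08700) = 27140 L/s.

27100 L/s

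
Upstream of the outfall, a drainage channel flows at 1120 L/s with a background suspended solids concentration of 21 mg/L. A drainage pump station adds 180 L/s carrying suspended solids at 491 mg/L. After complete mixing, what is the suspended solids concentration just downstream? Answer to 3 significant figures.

86.1 mg/L

After mixing, C = (1120·21.00 + 180.0·491.0) / 1300 = 111900/1300 = 86.08 mg/L.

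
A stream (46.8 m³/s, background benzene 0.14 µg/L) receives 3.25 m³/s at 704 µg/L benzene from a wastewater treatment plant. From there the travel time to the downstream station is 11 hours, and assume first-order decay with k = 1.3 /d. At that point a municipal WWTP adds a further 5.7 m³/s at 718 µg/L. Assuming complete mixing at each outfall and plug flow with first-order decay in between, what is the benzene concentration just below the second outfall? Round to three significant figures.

Flow-weighted average: C = (46.80·0.1400 + 3.250·704.0) / 50.05 = 2295/50.05 = 45.85 µg/L; combined flow 50.05 m³/s.
Decay over the reach: 45.85·exp(−kt) = 45.85·0.5511 = 25.27 µg/L.
At the second outfall, C = (50.05·25.27 + 5.700·718.0) / (50.05 + 5.700) = 96.09 µg/L.

96.1 µg/L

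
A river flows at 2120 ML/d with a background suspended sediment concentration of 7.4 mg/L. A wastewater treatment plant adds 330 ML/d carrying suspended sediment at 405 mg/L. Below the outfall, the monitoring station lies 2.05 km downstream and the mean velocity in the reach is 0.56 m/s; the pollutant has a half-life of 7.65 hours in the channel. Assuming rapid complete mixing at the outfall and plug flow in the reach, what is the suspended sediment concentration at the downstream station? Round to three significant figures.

55.6 mg/L

Flow-weighted average: C = (2120·7.400 + 330.0·405.0) / 2450 = 149300/2450 = 60.95 mg/L.
Travel time t = 2.05·1000 / 0.56 = 3661 s = 1.017 h.
Half-life 7.65 h → k = ln 2 / 7.65 = 0.09061 h⁻¹ = 2.175 d⁻¹.
After decay, C = 60.95 × e^(−kt) = 60.95 × 0.9120 = 55.59 mg/L.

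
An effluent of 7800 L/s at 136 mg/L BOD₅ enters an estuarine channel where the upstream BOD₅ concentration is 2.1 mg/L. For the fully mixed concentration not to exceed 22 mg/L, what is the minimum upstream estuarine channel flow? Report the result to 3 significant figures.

44700 L/s

Set C_mix = 22: (Q·2.100 + 7800·136.0) / (Q + 7800) = 22
→ Q = 7800·(136.0 − 22)/(22 − 2.100) = 44680 L/s.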